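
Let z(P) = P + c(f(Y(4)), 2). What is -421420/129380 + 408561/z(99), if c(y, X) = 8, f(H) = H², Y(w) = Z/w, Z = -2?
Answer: 2640726512/692183 ≈ 3815.1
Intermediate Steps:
Y(w) = -2/w
z(P) = 8 + P (z(P) = P + 8 = 8 + P)
-421420/129380 + 408561/z(99) = -421420/129380 + 408561/(8 + 99) = -421420*1/129380 + 408561/107 = -21071/6469 + 408561*(1/107) = -21071/6469 + 408561/107 = 2640726512/692183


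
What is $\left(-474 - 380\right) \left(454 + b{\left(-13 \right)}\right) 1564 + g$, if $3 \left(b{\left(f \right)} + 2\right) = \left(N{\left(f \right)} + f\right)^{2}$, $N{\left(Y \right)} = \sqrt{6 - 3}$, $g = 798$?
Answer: $- \frac{2040879974}{3} + \frac{34727056 \sqrt{3}}{3} \approx -6.6024 \cdot 10^{8}$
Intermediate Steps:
$N{\left(Y \right)} = \sqrt{3}$
$b{\left(f \right)} = -2 + \frac{\left(f + \sqrt{3}\right)^{2}}{3}$ ($b{\left(f \right)} = -2 + \frac{\left(\sqrt{3} + f\right)^{2}}{3} = -2 + \frac{\left(f + \sqrt{3}\right)^{2}}{3}$)
$\left(-474 - 380\right) \left(454 + b{\left(-13 \right)}\right) 1564 + g = \left(-474 - 380\right) \left(454 - \left(2 - \frac{\left(-13 + \sqrt{3}\right)^{2}}{3}\right)\right) 1564 + 798 = - 854 \left(452 + \frac{\left(-13 + \sqrt{3}\right)^{2}}{3}\right) 1564 + 798 = \left(-386008 - \frac{854 \left(-13 + \sqrt{3}\right)^{2}}{3}\right) 1564 + 798 = \left(-603716512 - \frac{1335656 \left(-13 + \sqrt{3}\right)^{2}}{3}\right) + 798 = -603715714 - \frac{1335656 \left(-13 + \sqrt{3}\right)^{2}}{3}$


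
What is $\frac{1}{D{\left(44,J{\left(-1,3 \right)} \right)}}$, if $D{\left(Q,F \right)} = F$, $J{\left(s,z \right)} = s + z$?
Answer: $\frac{1}{2} \approx 0.5$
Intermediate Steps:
$\frac{1}{D{\left(44,J{\left(-1,3 \right)} \right)}} = \frac{1}{-1 + 3} = \frac{1}{2}$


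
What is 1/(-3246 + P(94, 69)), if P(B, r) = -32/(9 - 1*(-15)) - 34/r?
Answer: -23/74700 ≈ -0.00030790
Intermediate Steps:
P(B, r) = -4/3 - 34/r (P(B, r) = -32/(9 + 15) - 34/r = -32/24 - 34/r = -32*1/24 - 34/r = -4/3 - 34/r)
1/(-3246 + P(94, 69)) = 1/(-3246 + (-4/3 - 34/69)) = 1/(-3246 - 42/23) = 1/(-74700/23) = -23/74700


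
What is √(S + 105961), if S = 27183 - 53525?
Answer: √79619 ≈ 282.17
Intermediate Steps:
S = -26342
√(S + 105961) = √(-26342 + 105961) = √79619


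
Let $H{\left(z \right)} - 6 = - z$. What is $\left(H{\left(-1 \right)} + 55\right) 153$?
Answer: $9486$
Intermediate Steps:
$H{\left(z \right)} = 6 - z$
$\left(H{\left(-1 \right)} + 55\right) 153 = \left(\left(6 - -1\right) + 55\right) 153 = \left(\left(6 + 1\right) + 55\right) 153 = \left(7 + 55\right) 153 = 62 \cdot 153 = 9486$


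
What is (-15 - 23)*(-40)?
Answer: 1520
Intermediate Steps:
(-15 - 23)*(-40) = -38*(-40) = 1520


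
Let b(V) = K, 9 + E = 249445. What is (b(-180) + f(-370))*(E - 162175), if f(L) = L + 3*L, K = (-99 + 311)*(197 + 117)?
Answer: 5679643968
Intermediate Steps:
E = 249436 (E = -9 + 249445 = 249436)
K = 66568 (K = 212*314 = 66568)
b(V) = 66568
f(L) = 4*L
(b(-180) + f(-370))*(E - 162175) = (66568 + 4*(-370))*(249436 - 162175) = (66568 - 1480)*87261 = 65088*87261 = 5679643968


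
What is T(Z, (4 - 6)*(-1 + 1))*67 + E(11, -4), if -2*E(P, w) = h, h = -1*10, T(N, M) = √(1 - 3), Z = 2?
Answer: 5 + 67*I*√2 ≈ 5.0 + 94.752*I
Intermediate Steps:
T(N, M) = I*√2 (T(N, M) = √(-2) = I*√2)
h = -10
E(P, w) = 5 (E(P, w) = -½*(-10) = 5)
T(Z, (4 - 6)*(-1 + 1))*67 + E(11, -4) = (I*√2)*67 + 5 = 67*I*√2 + 5 = 5 + 67*I*√2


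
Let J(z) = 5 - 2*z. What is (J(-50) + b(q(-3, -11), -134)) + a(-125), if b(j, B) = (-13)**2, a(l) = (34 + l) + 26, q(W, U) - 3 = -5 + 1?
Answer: 209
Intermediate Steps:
q(W, U) = -1 (q(W, U) = 3 + (-5 + 1) = 3 - 4 = -1)
a(l) = 60 + l
b(j, B) = 169
(J(-50) + b(q(-3, -11), -134)) + a(-125) = ((5 - 2*(-50)) + 169) + (60 - 125) = ((5 + 100) + 169) - 65 = (105 + 169) - 65 = 274 - 65 = 209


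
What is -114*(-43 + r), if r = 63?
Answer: -2280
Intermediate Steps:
-114*(-43 + r) = -114*(-43 + 63) = -114*20 = -2280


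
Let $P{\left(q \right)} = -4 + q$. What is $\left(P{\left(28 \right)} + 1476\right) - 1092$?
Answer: $408$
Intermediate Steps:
$\left(P{\left(28 \right)} + 1476\right) - 1092 = \left(\left(-4 + 28\right) + 1476\right) - 1092 = \left(24 + 1476\right) - 1092 = 1500 - 1092 = 408$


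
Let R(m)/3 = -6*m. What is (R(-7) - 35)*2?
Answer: 182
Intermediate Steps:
R(m) = -18*m (R(m) = 3*(-6*m) = -18*m)
(R(-7) - 35)*2 = (-18*(-7) - 35)*2 = (126 - 35)*2 = 91*2 = 182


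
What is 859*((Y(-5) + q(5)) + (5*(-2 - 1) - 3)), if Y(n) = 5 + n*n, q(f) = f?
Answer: 14603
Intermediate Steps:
Y(n) = 5 + n²
859*((Y(-5) + q(5)) + (5*(-2 - 1) - 3)) = 859*(((5 + (-5)²) + 5) + (5*(-2 - 1) - 3)) = 859*(((5 + 25) + 5) + (5*(-3) - 3)) = 859*((30 + 5) + (-15 - 3)) = 859*(35 - 18) = 859*17 = 14603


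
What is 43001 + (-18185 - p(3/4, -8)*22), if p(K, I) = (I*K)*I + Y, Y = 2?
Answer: 23716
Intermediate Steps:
p(K, I) = 2 + K*I² (p(K, I) = (I*K)*I + 2 = K*I² + 2 = 2 + K*I²)
43001 + (-18185 - p(3/4, -8)*22) = 43001 + (-18185 - (2 + (3/4)*(-8)²)*22) = 43001 + (-18185 - (2 + (3*(¼))*64)*22) = 43001 + (-18185 - (2 + (¾)*64)*22) = 43001 + (-18185 - (2 + 48)*22) = 43001 + (-18185 - 50*22) = 43001 + (-18185 - 1*1100) = 43001 + (-18185 - 1100) = 43001 - 19285 = 23716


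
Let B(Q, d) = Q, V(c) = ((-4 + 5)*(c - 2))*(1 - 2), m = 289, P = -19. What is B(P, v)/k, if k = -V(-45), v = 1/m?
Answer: 19/47 ≈ 0.40426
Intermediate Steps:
v = 1/289 ≈ 0.0034602
V(c) = 2 - c (V(c) = (1*(-2 + c))*(-1) = (-2 + c)*(-1) = 2 - c)
k = -47 (k = -(2 - 1*(-45)) = -(2 + 45) = -1*47 = -47)
B(P, v)/k = -19/(-47) = -19*(-1/47) = 19/47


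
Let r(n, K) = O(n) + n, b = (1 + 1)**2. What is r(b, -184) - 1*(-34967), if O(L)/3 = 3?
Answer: 34980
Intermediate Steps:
O(L) = 9 (O(L) = 3*3 = 9)
b = 4 (b = 2**2 = 4)
r(n, K) = 9 + n
r(b, -184) - 1*(-34967) = (9 + 4) - 1*(-34967) = 13 + 34967 = 34980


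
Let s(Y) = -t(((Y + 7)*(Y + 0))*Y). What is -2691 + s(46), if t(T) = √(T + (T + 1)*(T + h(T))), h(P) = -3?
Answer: -2691 - √12577061753 ≈ -1.1484e+5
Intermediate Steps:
t(T) = √(T + (1 + T)*(-3 + T)) (t(T) = √(T + (T + 1)*(T - 3)) = √(T + (1 + T)*(-3 + T)))
s(Y) = -√(-3 + Y⁴*(7 + Y)² - Y²*(7 + Y)) (s(Y) = -√(-3 + (((Y + 7)*(Y + 0))*Y)² - (Y + 7)*(Y + 0)*Y) = -√(-3 + (((7 + Y)*Y)*Y)² - (7 + Y)*Y*Y) = -√(-3 + ((Y*(7 + Y))*Y)² - Y*(7 + Y)*Y) = -√(-3 + (Y²*(7 + Y))² - Y²*(7 + Y)) = -√(-3 + Y⁴*(7 + Y)² - Y²*(7 + Y)))
-2691 + s(46) = -2691 - √(-3 + 46⁴*(7 + 46)² - 1*46²*(7 + 46)) = -2691 - √(-3 + 4477456*53² - 1*2116*53) = -2691 - √(-3 + 4477456*2809 - 112148) = -2691 - √(-3 + 12577173904 - 112148) = -2691 - √12577061753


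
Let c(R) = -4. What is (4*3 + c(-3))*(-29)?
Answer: -232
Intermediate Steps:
(4*3 + c(-3))*(-29) = (4*3 - 4)*(-29) = (12 - 4)*(-29) = 8*(-29) = -232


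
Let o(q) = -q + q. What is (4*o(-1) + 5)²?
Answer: 25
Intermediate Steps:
o(q) = 0
(4*o(-1) + 5)² = (4*0 + 5)² = (0 + 5)² = 5² = 25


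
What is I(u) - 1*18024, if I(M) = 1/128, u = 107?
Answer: -2307071/128 ≈ -18024.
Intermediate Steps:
I(M) = 1/128
I(u) - 1*18024 = 1/128 - 1*18024 = 1/128 - 18024 = -2307071/128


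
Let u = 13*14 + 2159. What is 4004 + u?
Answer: 6345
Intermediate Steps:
u = 2341 (u = 182 + 2159 = 2341)
4004 + u = 4004 + 2341 = 6345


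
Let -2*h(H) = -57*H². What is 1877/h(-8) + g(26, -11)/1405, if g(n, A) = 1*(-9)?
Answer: 2620769/2562720 ≈ 1.0227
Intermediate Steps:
h(H) = 57*H²/2 (h(H) = -(-57)*H²/2 = 57*H²/2)
g(n, A) = -9
1877/h(-8) + g(26, -11)/1405 = 1877/(((57/2)*(-8)²)) - 9/1405 = 1877/(((57/2)*64)) - 9*1/1405 = 1877/1824 - 9/1405 = 2620769/2562720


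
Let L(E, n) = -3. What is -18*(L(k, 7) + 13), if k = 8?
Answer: -180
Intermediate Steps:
-18*(L(k, 7) + 13) = -18*(-3 + 13) = -18*10 = -180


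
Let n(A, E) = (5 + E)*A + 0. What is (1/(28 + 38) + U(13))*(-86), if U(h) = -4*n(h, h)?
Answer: 2656325/33 ≈ 80495.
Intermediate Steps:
n(A, E) = A*(5 + E) (n(A, E) = A*(5 + E) + 0 = A*(5 + E))
U(h) = -4*h*(5 + h)
(1/(28 + 38) + U(13))*(-86) = (1/(28 + 38) - 4*13*(5 + 13))*(-86) = (1/66 - 4*13*18)*(-86) = (1/66 - 936)*(-86) = -61775/66*(-86) = 2656325/33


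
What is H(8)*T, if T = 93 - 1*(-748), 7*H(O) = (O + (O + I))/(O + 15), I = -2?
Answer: 1682/23 ≈ 73.130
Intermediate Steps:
H(O) = (-2 + 2*O)/(7*(15 + O)) (H(O) = ((O + (O - 2))/(O + 15))/7 = ((O + (-2 + O))/(15 + O))/7 = ((-2 + 2*O)/(15 + O))/7 = (-2 + 2*O)/(7*(15 + O)))
T = 841 (T = 93 + 748 = 841)
H(8)*T = (2*(-1 + 8)/(7*(15 + 8)))*841 = ((2/7)*7/23)*841 = ((2/7)*(1/23)*7)*841 = (2/23)*841 = 1682/23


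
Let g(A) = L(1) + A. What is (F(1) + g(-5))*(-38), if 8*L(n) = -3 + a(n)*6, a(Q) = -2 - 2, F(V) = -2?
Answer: 1577/4 ≈ 394.25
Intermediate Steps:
a(Q) = -4
L(n) = -27/8 (L(n) = (-3 - 4*6)/8 = (-3 - 24)/8 = (⅛)*(-27) = -27/8)
g(A) = -27/8 + A
(F(1) + g(-5))*(-38) = (-2 + (-27/8 - 5))*(-38) = (-2 - 67/8)*(-38) = -83/8*(-38) = 1577/4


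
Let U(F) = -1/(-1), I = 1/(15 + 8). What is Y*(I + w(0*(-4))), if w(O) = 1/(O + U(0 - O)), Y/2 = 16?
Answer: 768/23 ≈ 33.391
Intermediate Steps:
Y = 32 (Y = 2*16 = 32)
I = 1/23 ≈ 0.043478
U(F) = 1 (U(F) = -1*(-1) = 1)
w(O) = 1/(1 + O) (w(O) = 1/(O + 1) = 1/(1 + O))
Y*(I + w(0*(-4))) = 32*(1/23 + 1/(1 + 0*(-4))) = 32*(1/23 + 1/(1 + 0)) = 32*(1/23 + 1/1) = 32*(1/23 + 1) = 32*(24/23) = 768/23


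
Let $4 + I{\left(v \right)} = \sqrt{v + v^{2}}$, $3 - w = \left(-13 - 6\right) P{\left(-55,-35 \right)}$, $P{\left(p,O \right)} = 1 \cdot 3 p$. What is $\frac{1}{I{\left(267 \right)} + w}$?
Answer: $- \frac{784}{2440735} - \frac{\sqrt{17889}}{4881470} \approx -0.00034861$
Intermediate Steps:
$P{\left(p,O \right)} = 3 p$
$w = -3132$ ($w = 3 - \left(-13 - 6\right) 3 \left(-55\right) = 3 - \left(-19\right) \left(-165\right) = 3 - 3135 = -3132$)
$I{\left(v \right)} = -4 + \sqrt{v + v^{2}}$
$\frac{1}{I{\left(267 \right)} + w} = \frac{1}{\left(-4 + \sqrt{267 \left(1 + 267\right)}\right) - 3132} = \frac{1}{\left(-4 + \sqrt{267 \cdot 268}\right) - 3132} = \frac{1}{\left(-4 + \sqrt{71556}\right) - 3132} = \frac{1}{\left(-4 + 2 \sqrt{17889}\right) - 3132} = \frac{1}{-3136 + 2 \sqrt{17889}}$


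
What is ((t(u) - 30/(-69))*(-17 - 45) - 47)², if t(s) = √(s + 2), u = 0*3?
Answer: 6960353/529 + 210924*√2/23 ≈ 26127.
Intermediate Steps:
u = 0
t(s) = √(2 + s)
((t(u) - 30/(-69))*(-17 - 45) - 47)² = ((√(2 + 0) - 30/(-69))*(-17 - 45) - 47)² = ((√2 - 30*(-1/69))*(-62) - 47)² = ((√2 + 10/23)*(-62) - 47)² = ((10/23 + √2)*(-62) - 47)² = ((-620/23 - 62*√2) - 47)² = (-1701/23 - 62*√2)²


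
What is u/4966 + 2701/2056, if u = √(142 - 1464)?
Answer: 2701/2056 + I*√1322/4966 ≈ 1.3137 + 0.0073216*I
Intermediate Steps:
u = I*√1322 (u = √(-1322) = I*√1322 ≈ 36.359*I)
u/4966 + 2701/2056 = (I*√1322)/4966 + 2701/2056 = (I*√1322)*(1/4966) + 2701*(1/2056) = I*√1322/4966 + 2701/2056 = 2701/2056 + I*√1322/4966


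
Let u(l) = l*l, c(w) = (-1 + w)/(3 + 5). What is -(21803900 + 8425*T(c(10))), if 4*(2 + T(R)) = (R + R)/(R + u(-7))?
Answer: -17473289925/802 ≈ -2.1787e+7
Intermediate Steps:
c(w) = -⅛ + w/8 (c(w) = (-1 + w)/8 = (-1 + w)*(⅛) = -⅛ + w/8)
u(l) = l²
T(R) = -2 + R/(2*(49 + R)) (T(R) = -2 + ((R + R)/(R + (-7)²))/4 = -2 + ((2*R)/(R + 49))/4 = -2 + ((2*R)/(49 + R))/4 = -2 + (2*R/(49 + R))/4 = -2 + R/(2*(49 + R)))
-(21803900 + 8425*T(c(10))) = -(21803900 + 8425*(-196 - 3*(-⅛ + (⅛)*10))/(2*(49 + (-⅛ + (⅛)*10)))) = -(21803900 + 8425*(-196 - 3*(-⅛ + 5/4))/(2*(49 + (-⅛ + 5/4)))) = -(21803900 + 8425*(-196 - 3*9/8)/(2*(49 + 9/8))) = -8425/(1/(2588 + (-196 - 27/8)/(2*(401/8)))) = -8425/(1/(2588 + (½)*(8/401)*(-1595/8))) = -8425/(1/(2588 - 1595/802)) = -8425/(1/(2073981/802)) = -8425/802/2073981 = -8425*2073981/802 = -17473289925/802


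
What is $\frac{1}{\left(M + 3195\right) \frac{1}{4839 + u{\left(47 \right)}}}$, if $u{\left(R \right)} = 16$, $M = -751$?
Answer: $\frac{4855}{2444} \approx 1.9865$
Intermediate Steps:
$\frac{1}{\left(M + 3195\right) \frac{1}{4839 + u{\left(47 \right)}}} = \frac{1}{\left(-751 + 3195\right) \frac{1}{4839 + 16}} = \frac{1}{2444 \cdot \frac{1}{4855}} = \frac{1}{\frac{2444}{4855}} = \frac{4855}{2444}$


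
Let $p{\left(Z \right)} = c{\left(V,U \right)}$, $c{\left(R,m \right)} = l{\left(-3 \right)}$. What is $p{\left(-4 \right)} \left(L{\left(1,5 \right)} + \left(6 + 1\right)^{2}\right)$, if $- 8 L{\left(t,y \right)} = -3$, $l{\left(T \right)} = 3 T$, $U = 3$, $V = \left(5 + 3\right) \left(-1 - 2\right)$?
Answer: $- \frac{3555}{8} \approx -444.38$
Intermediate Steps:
$V = -24$ ($V = 8 \left(-3\right) = -24$)
$c{\left(R,m \right)} = -9$ ($c{\left(R,m \right)} = 3 \left(-3\right) = -9$)
$L{\left(t,y \right)} = \frac{3}{8}$ ($L{\left(t,y \right)} = \left(- \frac{1}{8}\right) \left(-3\right) = \frac{3}{8}$)
$p{\left(Z \right)} = -9$
$p{\left(-4 \right)} \left(L{\left(1,5 \right)} + \left(6 + 1\right)^{2}\right) = - 9 \left(\frac{3}{8} + \left(6 + 1\right)^{2}\right) = - 9 \left(\frac{3}{8} + 7^{2}\right) = - 9 \left(\frac{3}{8} + 49\right) = \left(-9\right) \frac{395}{8} = - \frac{3555}{8}$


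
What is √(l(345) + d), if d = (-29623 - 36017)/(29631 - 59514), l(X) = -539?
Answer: I*√53262453139/9961 ≈ 23.169*I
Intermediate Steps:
d = 21880/9961 (d = -65640/(-29883) = -65640*(-1/29883) = 21880/9961 ≈ 2.1966)
√(l(345) + d) = √(-539 + 21880/9961) = √(-5347099/9961) = I*√53262453139/9961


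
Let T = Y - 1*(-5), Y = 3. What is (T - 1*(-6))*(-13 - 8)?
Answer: -294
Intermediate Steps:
T = 8 (T = 3 - 1*(-5) = 3 + 5 = 8)
(T - 1*(-6))*(-13 - 8) = (8 - 1*(-6))*(-13 - 8) = (8 + 6)*(-21) = 14*(-21) = -294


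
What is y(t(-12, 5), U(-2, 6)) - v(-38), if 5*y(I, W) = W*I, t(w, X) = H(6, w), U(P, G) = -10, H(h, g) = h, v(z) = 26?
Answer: -38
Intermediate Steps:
t(w, X) = 6
y(I, W) = I*W/5 (y(I, W) = (W*I)/5 = (I*W)/5 = I*W/5)
y(t(-12, 5), U(-2, 6)) - v(-38) = (1/5)*6*(-10) - 1*26 = -12 - 26 = -38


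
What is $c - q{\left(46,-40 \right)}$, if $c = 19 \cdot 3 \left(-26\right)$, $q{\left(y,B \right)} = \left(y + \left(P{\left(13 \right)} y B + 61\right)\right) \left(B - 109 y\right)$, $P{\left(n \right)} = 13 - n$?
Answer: $539296$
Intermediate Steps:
$q{\left(y,B \right)} = \left(61 + y\right) \left(B - 109 y\right)$ ($q{\left(y,B \right)} = \left(y + \left(\left(13 - 13\right) y B + 61\right)\right) \left(B - 109 y\right) = \left(y + \left(0 y B + 61\right)\right) \left(B - 109 y\right) = \left(y + \left(0 B + 61\right)\right) \left(B - 109 y\right) = \left(y + \left(0 + 61\right)\right) \left(B - 109 y\right) = \left(y + 61\right) \left(B - 109 y\right) = \left(61 + y\right) \left(B - 109 y\right)$)
$c = -1482$ ($c = 57 \left(-26\right) = -1482$)
$c - q{\left(46,-40 \right)} = -1482 - \left(\left(-6649\right) 46 - 109 \cdot 46^{2} + 61 \left(-40\right) - 1840\right) = -1482 - \left(-305854 - 230644 - 2440 - 1840\right) = -1482 - -540778 = -1482 + 540778 = 539296$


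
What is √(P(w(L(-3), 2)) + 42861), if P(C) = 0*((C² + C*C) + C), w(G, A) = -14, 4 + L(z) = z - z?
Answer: √42861 ≈ 207.03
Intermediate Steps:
L(z) = -4 (L(z) = -4 + (z - z) = -4 + 0 = -4)
P(C) = 0 (P(C) = 0*((C² + C²) + C) = 0*(2*C² + C) = 0*(C + 2*C²) = 0)
√(P(w(L(-3), 2)) + 42861) = √(0 + 42861) = √42861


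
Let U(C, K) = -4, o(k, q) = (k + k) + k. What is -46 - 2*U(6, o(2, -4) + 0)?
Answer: -38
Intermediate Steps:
o(k, q) = 3*k (o(k, q) = 2*k + k = 3*k)
-46 - 2*U(6, o(2, -4) + 0) = -46 - 2*(-4) = -46 + 8 = -38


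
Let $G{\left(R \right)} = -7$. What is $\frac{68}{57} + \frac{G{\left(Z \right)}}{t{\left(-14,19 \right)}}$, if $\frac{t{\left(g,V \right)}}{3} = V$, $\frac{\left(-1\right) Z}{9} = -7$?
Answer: $\frac{61}{57} \approx 1.0702$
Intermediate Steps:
$Z = 63$ ($Z = \left(-9\right) \left(-7\right) = 63$)
$t{\left(g,V \right)} = 3 V$
$\frac{68}{57} + \frac{G{\left(Z \right)}}{t{\left(-14,19 \right)}} = \frac{68}{57} - \frac{7}{3 \cdot 19} = 68 \cdot \frac{1}{57} - \frac{7}{57} = \frac{68}{57} - \frac{7}{57} = \frac{61}{57}$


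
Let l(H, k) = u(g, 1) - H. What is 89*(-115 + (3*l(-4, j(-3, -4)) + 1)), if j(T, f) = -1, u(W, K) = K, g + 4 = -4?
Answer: -8811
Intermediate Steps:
g = -8 (g = -4 - 4 = -8)
l(H, k) = 1 - H
89*(-115 + (3*l(-4, j(-3, -4)) + 1)) = 89*(-115 + (3*(1 - 1*(-4)) + 1)) = 89*(-115 + (3*(1 + 4) + 1)) = 89*(-115 + (3*5 + 1)) = 89*(-115 + (15 + 1)) = 89*(-115 + 16) = 89*(-99) = -8811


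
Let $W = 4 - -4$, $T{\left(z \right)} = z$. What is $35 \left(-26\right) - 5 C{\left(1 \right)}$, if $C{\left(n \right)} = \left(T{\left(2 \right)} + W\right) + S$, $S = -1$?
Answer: $-955$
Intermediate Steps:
$W = 8$ ($W = 4 + 4 = 8$)
$C{\left(n \right)} = 9$ ($C{\left(n \right)} = \left(2 + 8\right) - 1 = 10 - 1 = 9$)
$35 \left(-26\right) - 5 C{\left(1 \right)} = 35 \left(-26\right) - 45 = -910 - 45 = -955$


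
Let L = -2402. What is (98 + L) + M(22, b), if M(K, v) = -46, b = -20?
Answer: -2350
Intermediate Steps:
(98 + L) + M(22, b) = (98 - 2402) - 46 = -2304 - 46 = -2350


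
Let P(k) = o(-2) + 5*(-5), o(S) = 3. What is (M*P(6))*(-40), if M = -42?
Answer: -36960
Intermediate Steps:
P(k) = -22 (P(k) = 3 + 5*(-5) = 3 - 25 = -22)
(M*P(6))*(-40) = -42*(-22)*(-40) = 924*(-40) = -36960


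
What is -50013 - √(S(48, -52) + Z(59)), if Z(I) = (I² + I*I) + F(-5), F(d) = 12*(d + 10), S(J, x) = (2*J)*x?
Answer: -50013 - √2030 ≈ -50058.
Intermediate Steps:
S(J, x) = 2*J*x
F(d) = 120 + 12*d (F(d) = 12*(10 + d) = 120 + 12*d)
Z(I) = 60 + 2*I² (Z(I) = (I² + I*I) + (120 + 12*(-5)) = (I² + I²) + (120 - 60) = 2*I² + 60 = 60 + 2*I²)
-50013 - √(S(48, -52) + Z(59)) = -50013 - √(2*48*(-52) + (60 + 2*59²)) = -50013 - √(-4992 + (60 + 2*3481)) = -50013 - √(-4992 + (60 + 6962)) = -50013 - √(-4992 + 7022) = -50013 - √2030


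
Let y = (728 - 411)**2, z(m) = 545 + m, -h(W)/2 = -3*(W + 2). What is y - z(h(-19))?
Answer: 100046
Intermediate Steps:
h(W) = 12 + 6*W (h(W) = -(-6)*(W + 2) = -(-6)*(2 + W) = -2*(-6 - 3*W) = 12 + 6*W)
y = 100489 (y = 317**2 = 100489)
y - z(h(-19)) = 100489 - (545 + (12 + 6*(-19))) = 100489 - (545 + (12 - 114)) = 100489 - (545 - 102) = 100489 - 1*443 = 100489 - 443 = 100046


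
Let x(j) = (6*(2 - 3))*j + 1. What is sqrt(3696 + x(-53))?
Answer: sqrt(4015) ≈ 63.364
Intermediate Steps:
x(j) = 1 - 6*j (x(j) = (6*(-1))*j + 1 = -6*j + 1 = 1 - 6*j)
sqrt(3696 + x(-53)) = sqrt(3696 + (1 - 6*(-53))) = sqrt(3696 + (1 + 318)) = sqrt(3696 + 319) = sqrt(4015)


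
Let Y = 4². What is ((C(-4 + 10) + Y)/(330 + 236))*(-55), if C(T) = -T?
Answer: -275/283 ≈ -0.97173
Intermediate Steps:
Y = 16
((C(-4 + 10) + Y)/(330 + 236))*(-55) = ((-(-4 + 10) + 16)/(330 + 236))*(-55) = ((-1*6 + 16)/566)*(-55) = ((-6 + 16)*(1/566))*(-55) = (10*(1/566))*(-55) = (5/283)*(-55) = -275/283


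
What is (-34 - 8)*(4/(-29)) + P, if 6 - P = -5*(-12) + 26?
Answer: -2152/29 ≈ -74.207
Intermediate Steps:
P = -80 (P = 6 - (-5*(-12) + 26) = 6 - (60 + 26) = 6 - 1*86 = 6 - 86 = -80)
(-34 - 8)*(4/(-29)) + P = (-34 - 8)*(4/(-29)) - 80 = -168*(-1)/29 - 80 = -42*(-4/29) - 80 = 168/29 - 80 = -2152/29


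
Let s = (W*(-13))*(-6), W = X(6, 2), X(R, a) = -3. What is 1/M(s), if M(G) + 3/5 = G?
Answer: -5/1173 ≈ -0.0042626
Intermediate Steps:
W = -3
s = -234 (s = -3*(-13)*(-6) = 39*(-6) = -234)
M(G) = -⅗ + G
1/M(s) = 1/(-⅗ - 234) = 1/(-1173/5) = -5/1173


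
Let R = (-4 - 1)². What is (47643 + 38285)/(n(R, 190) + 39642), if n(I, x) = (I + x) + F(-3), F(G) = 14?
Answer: 85928/39871 ≈ 2.1552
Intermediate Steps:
R = 25 (R = (-5)² = 25)
n(I, x) = 14 + I + x (n(I, x) = (I + x) + 14 = 14 + I + x)
(47643 + 38285)/(n(R, 190) + 39642) = (47643 + 38285)/((14 + 25 + 190) + 39642) = 85928/(229 + 39642) = 85928/39871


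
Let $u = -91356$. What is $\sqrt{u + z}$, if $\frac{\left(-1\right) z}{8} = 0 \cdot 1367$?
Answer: $2 i \sqrt{22839} \approx 302.25 i$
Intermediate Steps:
$z = 0$ ($z = - 8 \cdot 0 \cdot 1367 = \left(-8\right) 0 = 0$)
$\sqrt{u + z} = \sqrt{-91356 + 0} = \sqrt{-91356} = 2 i \sqrt{22839}$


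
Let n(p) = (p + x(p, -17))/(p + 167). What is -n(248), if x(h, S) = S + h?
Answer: -479/415 ≈ -1.1542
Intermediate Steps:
n(p) = (-17 + 2*p)/(167 + p) (n(p) = (p + (-17 + p))/(p + 167) = (-17 + 2*p)/(167 + p))
-n(248) = -(-17 + 2*248)/(167 + 248) = -(-17 + 496)/415 = -479/415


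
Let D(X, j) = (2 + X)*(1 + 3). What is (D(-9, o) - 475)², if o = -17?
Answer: 253009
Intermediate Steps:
D(X, j) = 8 + 4*X (D(X, j) = (2 + X)*4 = 8 + 4*X)
(D(-9, o) - 475)² = ((8 + 4*(-9)) - 475)² = ((8 - 36) - 475)² = (-28 - 475)² = (-503)² = 253009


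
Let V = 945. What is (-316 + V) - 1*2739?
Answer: -2110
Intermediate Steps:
(-316 + V) - 1*2739 = (-316 + 945) - 1*2739 = 629 - 2739 = -2110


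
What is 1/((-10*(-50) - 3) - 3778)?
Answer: -1/3281 ≈ -0.00030479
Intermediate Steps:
1/((-10*(-50) - 3) - 3778) = 1/((500 - 3) - 3778) = 1/(497 - 3778) = 1/(-3281) = -1/3281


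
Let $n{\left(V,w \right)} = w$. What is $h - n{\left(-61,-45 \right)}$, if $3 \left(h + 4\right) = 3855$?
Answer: $1326$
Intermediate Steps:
$h = 1281$ ($h = -4 + \frac{1}{3} \cdot 3855 = -4 + 1285 = 1281$)
$h - n{\left(-61,-45 \right)} = 1281 - -45 = 1281 + 45 = 1326$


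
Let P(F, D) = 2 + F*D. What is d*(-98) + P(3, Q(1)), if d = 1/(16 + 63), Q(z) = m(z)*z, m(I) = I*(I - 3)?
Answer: -414/79 ≈ -5.2405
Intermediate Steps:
m(I) = I*(-3 + I)
Q(z) = z²*(-3 + z) (Q(z) = (z*(-3 + z))*z = z²*(-3 + z))
P(F, D) = 2 + D*F
d = 1/79 ≈ 0.012658
d*(-98) + P(3, Q(1)) = (1/79)*(-98) + (2 + (1²*(-3 + 1))*3) = -98/79 + (2 + (1*(-2))*3) = -98/79 + (2 - 2*3) = -98/79 + (2 - 6) = -98/79 - 4 = -414/79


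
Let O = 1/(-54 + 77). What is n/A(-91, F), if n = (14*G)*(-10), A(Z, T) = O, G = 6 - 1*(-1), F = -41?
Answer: -22540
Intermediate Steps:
G = 7 (G = 6 + 1 = 7)
O = 1/23 ≈ 0.043478
A(Z, T) = 1/23
n = -980 (n = (14*7)*(-10) = 98*(-10) = -980)
n/A(-91, F) = -980/1/23 = -980*23 = -22540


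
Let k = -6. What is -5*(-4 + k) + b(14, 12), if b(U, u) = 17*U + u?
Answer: 300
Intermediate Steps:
b(U, u) = u + 17*U
-5*(-4 + k) + b(14, 12) = -5*(-4 - 6) + (12 + 17*14) = -5*(-10) + (12 + 238) = 50 + 250 = 300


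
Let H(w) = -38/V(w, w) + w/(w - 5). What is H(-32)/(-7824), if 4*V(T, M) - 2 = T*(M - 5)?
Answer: -1347/14305532 ≈ -9.4159e-5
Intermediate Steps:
V(T, M) = ½ + T*(-5 + M)/4 (V(T, M) = ½ + (T*(M - 5))/4 = ½ + (T*(-5 + M))/4 = ½ + T*(-5 + M)/4)
H(w) = -38/(½ - 5*w/4 + w²/4) + w/(-5 + w) (H(w) = -38/(½ - 5*w/4 + w*w/4) + w/(w - 5) = -38/(½ - 5*w/4 + w²/4) + w/(-5 + w))
H(-32)/(-7824) = ((760 - 152*(-32) - 32*(2 + (-32)² - 5*(-32)))/((-5 - 32)*(2 + (-32)² - 5*(-32))))/(-7824) = ((760 + 4864 - 32*(2 + 1024 + 160))/((-37)*(2 + 1024 + 160)))*(-1/7824) = -1/37*(760 + 4864 - 32*1186)/1186*(-1/7824) = -1/37*1/1186*(760 + 4864 - 37952)*(-1/7824) = -1/37*1/1186*(-32328)*(-1/7824) = (16164/21941)*(-1/7824) = -1347/14305532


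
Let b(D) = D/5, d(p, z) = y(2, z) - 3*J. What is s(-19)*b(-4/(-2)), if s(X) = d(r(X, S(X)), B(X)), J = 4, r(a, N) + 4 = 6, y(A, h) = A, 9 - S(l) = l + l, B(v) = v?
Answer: -4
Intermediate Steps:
S(l) = 9 - 2*l (S(l) = 9 - (l + l) = 9 - 2*l)
r(a, N) = 2 (r(a, N) = -4 + 6 = 2)
d(p, z) = -10 (d(p, z) = 2 - 3*4 = 2 - 12 = -10)
s(X) = -10
b(D) = D/5 (b(D) = D*(1/5) = D/5)
s(-19)*b(-4/(-2)) = -2*(-4/(-2)) = -2*(-4*(-1/2)) = -2*2 = -10*2/5 = -4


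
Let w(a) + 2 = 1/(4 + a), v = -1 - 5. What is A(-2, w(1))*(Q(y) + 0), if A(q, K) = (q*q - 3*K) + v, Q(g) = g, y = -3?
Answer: -51/5 ≈ -10.200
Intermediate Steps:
v = -6
w(a) = -2 + 1/(4 + a)
A(q, K) = -6 + q² - 3*K (A(q, K) = (q*q - 3*K) - 6 = (q² - 3*K) - 6 = -6 + q² - 3*K)
A(-2, w(1))*(Q(y) + 0) = (-6 + (-2)² - 3*(-7 - 2*1)/(4 + 1))*(-3 + 0) = (-6 + 4 - 3*(-7 - 2)/5)*(-3) = (-6 + 4 - 3*(-9)/5)*(-3) = (-6 + 4 - 3*(-9/5))*(-3) = (-6 + 4 + 27/5)*(-3) = (17/5)*(-3) = -51/5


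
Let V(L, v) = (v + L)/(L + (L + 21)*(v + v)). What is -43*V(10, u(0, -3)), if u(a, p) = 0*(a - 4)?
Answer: -43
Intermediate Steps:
u(a, p) = 0 (u(a, p) = 0*(-4 + a) = 0)
V(L, v) = (L + v)/(L + 2*v*(21 + L)) (V(L, v) = (L + v)/(L + (21 + L)*(2*v)) = (L + v)/(L + 2*v*(21 + L)))
-43*V(10, u(0, -3)) = -43*(10 + 0)/(10 + 42*0 + 2*10*0) = -43*10/(10 + 0 + 0) = -43*10/10 = -43*1 = -43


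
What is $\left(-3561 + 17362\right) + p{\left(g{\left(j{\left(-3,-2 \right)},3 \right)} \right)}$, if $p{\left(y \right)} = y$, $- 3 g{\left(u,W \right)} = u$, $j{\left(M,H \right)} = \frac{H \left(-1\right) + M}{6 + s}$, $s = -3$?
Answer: $\frac{124210}{9} \approx 13801.0$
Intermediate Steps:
$j{\left(M,H \right)} = - \frac{H}{3} + \frac{M}{3}$ ($j{\left(M,H \right)} = \frac{H \left(-1\right) + M}{6 - 3} = \frac{- H + M}{3} = \left(M - H\right) \frac{1}{3} = - \frac{H}{3} + \frac{M}{3}$)
$g{\left(u,W \right)} = - \frac{u}{3}$
$\left(-3561 + 17362\right) + p{\left(g{\left(j{\left(-3,-2 \right)},3 \right)} \right)} = \left(-3561 + 17362\right) - \frac{\left(- \frac{1}{3}\right) \left(-2\right) + \frac{1}{3} \left(-3\right)}{3} = 13801 - \frac{\frac{2}{3} - 1}{3} = 13801 - - \frac{1}{9} = 13801 + \frac{1}{9} = \frac{124210}{9}$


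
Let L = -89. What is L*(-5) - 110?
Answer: 335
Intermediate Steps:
L*(-5) - 110 = -89*(-5) - 110 = 445 - 110 = 335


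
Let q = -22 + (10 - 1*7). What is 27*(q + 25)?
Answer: 162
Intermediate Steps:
q = -19 (q = -22 + (10 - 7) = -22 + 3 = -19)
27*(q + 25) = 27*(-19 + 25) = 27*6 = 162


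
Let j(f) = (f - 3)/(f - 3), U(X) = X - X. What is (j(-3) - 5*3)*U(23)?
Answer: 0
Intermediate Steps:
U(X) = 0
j(f) = 1 (j(f) = (-3 + f)/(-3 + f) = 1)
(j(-3) - 5*3)*U(23) = (1 - 5*3)*0 = (1 - 15)*0 = -14*0 = 0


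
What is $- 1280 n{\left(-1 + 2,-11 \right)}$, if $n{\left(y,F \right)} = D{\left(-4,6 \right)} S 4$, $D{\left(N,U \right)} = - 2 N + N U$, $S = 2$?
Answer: $163840$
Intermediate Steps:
$n{\left(y,F \right)} = -128$ ($n{\left(y,F \right)} = - 4 \left(-2 + 6\right) 2 \cdot 4 = \left(-4\right) 4 \cdot 2 \cdot 4 = \left(-16\right) 2 \cdot 4 = \left(-32\right) 4 = -128$)
$- 1280 n{\left(-1 + 2,-11 \right)} = \left(-1280\right) \left(-128\right) = 163840$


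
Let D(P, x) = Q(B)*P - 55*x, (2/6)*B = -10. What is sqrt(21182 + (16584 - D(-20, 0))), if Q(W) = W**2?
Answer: sqrt(55766) ≈ 236.15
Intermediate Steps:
B = -30 (B = 3*(-10) = -30)
D(P, x) = -55*x + 900*P (D(P, x) = (-30)**2*P - 55*x = 900*P - 55*x = -55*x + 900*P)
sqrt(21182 + (16584 - D(-20, 0))) = sqrt(21182 + (16584 - (-55*0 + 900*(-20)))) = sqrt(21182 + (16584 - (0 - 18000))) = sqrt(21182 + (16584 - 1*(-18000))) = sqrt(21182 + (16584 + 18000)) = sqrt(21182 + 34584) = sqrt(55766)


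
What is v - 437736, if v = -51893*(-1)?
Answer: -385843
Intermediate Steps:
v = 51893
v - 437736 = 51893 - 437736 = -385843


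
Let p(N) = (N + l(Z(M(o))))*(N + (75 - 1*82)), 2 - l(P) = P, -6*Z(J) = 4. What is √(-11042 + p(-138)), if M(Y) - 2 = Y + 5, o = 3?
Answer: 4*√4827/3 ≈ 92.635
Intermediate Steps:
M(Y) = 7 + Y (M(Y) = 2 + (Y + 5) = 2 + (5 + Y) = 7 + Y)
Z(J) = -⅔ (Z(J) = -⅙*4 = -⅔)
l(P) = 2 - P
p(N) = (-7 + N)*(8/3 + N) (p(N) = (N + (2 - 1*(-⅔)))*(N + (75 - 1*82)) = (N + (2 + ⅔))*(N + (75 - 82)) = (N + 8/3)*(N - 7) = (8/3 + N)*(-7 + N) = (-7 + N)*(8/3 + N))
√(-11042 + p(-138)) = √(-11042 + (-56/3 + (-138)² - 13/3*(-138))) = √(-11042 + (-56/3 + 19044 + 598)) = √(-11042 + 58870/3) = √(25744/3) = 4*√4827/3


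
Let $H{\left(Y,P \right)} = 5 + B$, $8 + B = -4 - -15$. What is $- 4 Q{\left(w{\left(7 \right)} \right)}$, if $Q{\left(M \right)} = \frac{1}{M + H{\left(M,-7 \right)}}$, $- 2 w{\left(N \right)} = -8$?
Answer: $- \frac{1}{3} \approx -0.33333$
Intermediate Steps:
$B = 3$ ($B = -8 - -11 = -8 + \left(-4 + 15\right) = -8 + 11 = 3$)
$w{\left(N \right)} = 4$ ($w{\left(N \right)} = \left(- \frac{1}{2}\right) \left(-8\right) = 4$)
$H{\left(Y,P \right)} = 8$ ($H{\left(Y,P \right)} = 5 + 3 = 8$)
$Q{\left(M \right)} = \frac{1}{8 + M}$ ($Q{\left(M \right)} = \frac{1}{M + 8} = \frac{1}{8 + M}$)
$- 4 Q{\left(w{\left(7 \right)} \right)} = - \frac{4}{8 + 4} = - \frac{4}{12} = \left(-4\right) \frac{1}{12} = - \frac{1}{3}$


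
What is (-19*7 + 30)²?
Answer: 10609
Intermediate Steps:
(-19*7 + 30)² = (-133 + 30)² = (-103)² = 10609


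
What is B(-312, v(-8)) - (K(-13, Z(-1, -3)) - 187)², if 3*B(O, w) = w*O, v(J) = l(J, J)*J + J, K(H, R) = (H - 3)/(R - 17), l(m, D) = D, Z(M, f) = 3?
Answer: -1977977/49 ≈ -40367.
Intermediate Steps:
K(H, R) = (-3 + H)/(-17 + R)
v(J) = J + J² (v(J) = J*J + J = J² + J = J + J²)
B(O, w) = O*w/3 (B(O, w) = (w*O)/3 = (O*w)/3 = O*w/3)
B(-312, v(-8)) - (K(-13, Z(-1, -3)) - 187)² = (⅓)*(-312)*(-8*(1 - 8)) - ((-3 - 13)/(-17 + 3) - 187)² = (⅓)*(-312)*(-8*(-7)) - (-16/(-14) - 187)² = (⅓)*(-312)*56 - (-1/14*(-16) - 187)² = -5824 - (8/7 - 187)² = -5824 - (-1301/7)² = -5824 - 1*1692601/49 = -5824 - 1692601/49 = -1977977/49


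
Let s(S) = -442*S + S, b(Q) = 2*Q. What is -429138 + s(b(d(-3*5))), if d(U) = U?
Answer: -415908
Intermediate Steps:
s(S) = -441*S
-429138 + s(b(d(-3*5))) = -429138 - 882*(-3*5) = -429138 - 882*(-15) = -429138 - 441*(-30) = -429138 + 13230 = -415908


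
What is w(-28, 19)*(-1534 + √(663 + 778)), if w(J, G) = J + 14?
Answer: 21476 - 14*√1441 ≈ 20945.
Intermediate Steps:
w(J, G) = 14 + J
w(-28, 19)*(-1534 + √(663 + 778)) = (14 - 28)*(-1534 + √(663 + 778)) = -14*(-1534 + √1441) = 21476 - 14*√1441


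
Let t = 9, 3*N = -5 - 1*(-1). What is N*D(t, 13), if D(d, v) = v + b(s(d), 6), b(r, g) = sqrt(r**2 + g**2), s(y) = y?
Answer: -52/3 - 4*sqrt(13) ≈ -31.756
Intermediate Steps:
N = -4/3 (N = (-5 - 1*(-1))/3 = (-5 + 1)/3 = (1/3)*(-4) = -4/3 ≈ -1.3333)
b(r, g) = sqrt(g**2 + r**2)
D(d, v) = v + sqrt(36 + d**2) (D(d, v) = v + sqrt(6**2 + d**2) = v + sqrt(36 + d**2))
N*D(t, 13) = -4*(13 + sqrt(36 + 9**2))/3 = -4*(13 + sqrt(36 + 81))/3 = -4*(13 + sqrt(117))/3 = -4*(13 + 3*sqrt(13))/3 = -52/3 - 4*sqrt(13)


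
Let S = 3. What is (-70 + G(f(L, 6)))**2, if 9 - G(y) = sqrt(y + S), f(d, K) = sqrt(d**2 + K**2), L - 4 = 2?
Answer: (61 + sqrt(3)*sqrt(1 + 2*sqrt(2)))**2 ≈ 4145.9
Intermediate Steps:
L = 6 (L = 4 + 2 = 6)
f(d, K) = sqrt(K**2 + d**2)
G(y) = 9 - sqrt(3 + y) (G(y) = 9 - sqrt(y + 3) = 9 - sqrt(3 + y))
(-70 + G(f(L, 6)))**2 = (-70 + (9 - sqrt(3 + sqrt(6**2 + 6**2))))**2 = (-70 + (9 - sqrt(3 + sqrt(36 + 36))))**2 = (-70 + (9 - sqrt(3 + sqrt(72))))**2 = (-70 + (9 - sqrt(3 + 6*sqrt(2))))**2 = (-61 - sqrt(3 + 6*sqrt(2)))**2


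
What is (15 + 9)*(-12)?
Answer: -288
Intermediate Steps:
(15 + 9)*(-12) = 24*(-12) = -288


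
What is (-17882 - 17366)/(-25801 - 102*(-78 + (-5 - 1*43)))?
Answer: 35248/12949 ≈ 2.7221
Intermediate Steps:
(-17882 - 17366)/(-25801 - 102*(-78 + (-5 - 1*43))) = -35248/(-25801 - 102*(-78 + (-5 - 43))) = -35248/(-25801 - 102*(-78 - 48)) = -35248/(-25801 - 102*(-126)) = -35248/(-25801 + 12852) = -35248/(-12949) = -35248*(-1/12949) = 35248/12949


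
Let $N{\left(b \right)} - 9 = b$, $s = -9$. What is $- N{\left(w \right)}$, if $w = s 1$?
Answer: $0$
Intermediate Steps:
$w = -9$ ($w = \left(-9\right) 1 = -9$)
$N{\left(b \right)} = 9 + b$
$- N{\left(w \right)} = - (9 - 9) = \left(-1\right) 0 = 0$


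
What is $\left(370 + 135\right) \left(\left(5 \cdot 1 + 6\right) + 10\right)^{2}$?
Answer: $222705$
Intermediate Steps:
$\left(370 + 135\right) \left(\left(5 \cdot 1 + 6\right) + 10\right)^{2} = 505 \left(\left(5 + 6\right) + 10\right)^{2} = 505 \left(11 + 10\right)^{2} = 505 \cdot 21^{2} = 505 \cdot 441 = 222705$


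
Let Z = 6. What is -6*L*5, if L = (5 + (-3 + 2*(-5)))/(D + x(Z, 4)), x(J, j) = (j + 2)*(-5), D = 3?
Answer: -80/9 ≈ -8.8889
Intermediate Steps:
x(J, j) = -10 - 5*j (x(J, j) = (2 + j)*(-5) = -10 - 5*j)
L = 8/27 (L = (5 + (-3 + 2*(-5)))/(3 + (-10 - 5*4)) = (5 + (-3 - 10))/(3 + (-10 - 20)) = (5 - 13)/(3 - 30) = -8/(-27) = -8*(-1/27) = 8/27 ≈ 0.29630)
-6*L*5 = -6*8/27*5 = -16/9*5 = -80/9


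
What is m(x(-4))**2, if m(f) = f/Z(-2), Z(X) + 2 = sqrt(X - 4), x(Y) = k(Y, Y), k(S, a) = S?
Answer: 16/(2 - I*sqrt(6))**2 ≈ -0.32 + 1.5677*I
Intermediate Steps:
x(Y) = Y
Z(X) = -2 + sqrt(-4 + X) (Z(X) = -2 + sqrt(X - 4) = -2 + sqrt(-4 + X))
m(f) = f/(-2 + I*sqrt(6)) (m(f) = f/(-2 + sqrt(-4 - 2)) = f/(-2 + sqrt(-6)) = f/(-2 + I*sqrt(6)))
m(x(-4))**2 = (-1/5*(-4) - 1/10*I*(-4)*sqrt(6))**2 = (4/5 + 2*I*sqrt(6)/5)**2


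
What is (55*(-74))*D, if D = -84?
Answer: 341880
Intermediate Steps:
(55*(-74))*D = (55*(-74))*(-84) = -4070*(-84) = 341880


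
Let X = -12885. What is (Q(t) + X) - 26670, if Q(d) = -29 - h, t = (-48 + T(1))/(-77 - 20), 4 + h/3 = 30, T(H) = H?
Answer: -39662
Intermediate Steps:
h = 78 (h = -12 + 3*30 = -12 + 90 = 78)
t = 47/97 (t = (-48 + 1)/(-77 - 20) = -47/(-97) = -47*(-1/97) = 47/97 ≈ 0.48454)
Q(d) = -107 (Q(d) = -29 - 1*78 = -29 - 78 = -107)
(Q(t) + X) - 26670 = (-107 - 12885) - 26670 = -12992 - 26670 = -39662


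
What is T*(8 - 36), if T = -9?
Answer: 252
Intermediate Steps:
T*(8 - 36) = -9*(8 - 36) = -9*(-28) = 252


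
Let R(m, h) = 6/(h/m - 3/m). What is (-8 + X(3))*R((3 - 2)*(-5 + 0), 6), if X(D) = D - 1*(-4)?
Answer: 10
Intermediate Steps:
X(D) = 4 + D (X(D) = D + 4 = 4 + D)
R(m, h) = 6/(-3/m + h/m)
(-8 + X(3))*R((3 - 2)*(-5 + 0), 6) = (-8 + (4 + 3))*(6*((3 - 2)*(-5 + 0))/(-3 + 6)) = (-8 + 7)*(6*(1*(-5))/3) = -6*(-5)/3 = -1*(-10) = 10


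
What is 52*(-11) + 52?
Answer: -520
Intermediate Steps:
52*(-11) + 52 = -572 + 52 = -520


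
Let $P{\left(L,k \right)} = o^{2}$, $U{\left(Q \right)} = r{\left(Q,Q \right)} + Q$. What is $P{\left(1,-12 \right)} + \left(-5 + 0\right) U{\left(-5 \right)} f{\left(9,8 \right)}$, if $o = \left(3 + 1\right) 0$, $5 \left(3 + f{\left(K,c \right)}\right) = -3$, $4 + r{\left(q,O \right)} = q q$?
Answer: $288$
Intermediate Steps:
$r{\left(q,O \right)} = -4 + q^{2}$ ($r{\left(q,O \right)} = -4 + q q = -4 + q^{2}$)
$f{\left(K,c \right)} = - \frac{18}{5}$ ($f{\left(K,c \right)} = -3 + \frac{1}{5} \left(-3\right) = -3 - \frac{3}{5} = - \frac{18}{5}$)
$U{\left(Q \right)} = -4 + Q + Q^{2}$ ($U{\left(Q \right)} = \left(-4 + Q^{2}\right) + Q = -4 + Q + Q^{2}$)
$o = 0$ ($o = 4 \cdot 0 = 0$)
$P{\left(L,k \right)} = 0$ ($P{\left(L,k \right)} = 0^{2} = 0$)
$P{\left(1,-12 \right)} + \left(-5 + 0\right) U{\left(-5 \right)} f{\left(9,8 \right)} = 0 + \left(-5 + 0\right) \left(-4 - 5 + \left(-5\right)^{2}\right) \left(- \frac{18}{5}\right) = 0 + - 5 \left(-4 - 5 + 25\right) \left(- \frac{18}{5}\right) = 0 + \left(-5\right) 16 \left(- \frac{18}{5}\right) = 0 - -288 = 0 + 288 = 288$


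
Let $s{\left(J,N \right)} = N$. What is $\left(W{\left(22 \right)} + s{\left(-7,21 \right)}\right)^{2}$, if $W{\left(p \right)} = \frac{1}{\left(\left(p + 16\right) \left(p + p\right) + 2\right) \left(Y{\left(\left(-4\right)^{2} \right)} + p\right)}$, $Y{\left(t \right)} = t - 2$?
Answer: $\frac{1601604147025}{3631749696} \approx 441.0$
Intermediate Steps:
$Y{\left(t \right)} = -2 + t$
$W{\left(p \right)} = \frac{1}{\left(2 + 2 p \left(16 + p\right)\right) \left(14 + p\right)}$ ($W{\left(p \right)} = \frac{1}{\left(\left(p + 16\right) \left(p + p\right) + 2\right) \left(\left(-2 + \left(-4\right)^{2}\right) + p\right)} = \frac{1}{\left(\left(16 + p\right) 2 p + 2\right) \left(\left(-2 + 16\right) + p\right)} = \frac{1}{\left(2 p \left(16 + p\right) + 2\right) \left(14 + p\right)} = \frac{1}{\left(2 + 2 p \left(16 + p\right)\right) \left(14 + p\right)}$)
$\left(W{\left(22 \right)} + s{\left(-7,21 \right)}\right)^{2} = \left(\frac{1}{2 \left(14 + 22^{3} + 30 \cdot 22^{2} + 225 \cdot 22\right)} + 21\right)^{2} = \left(\frac{1}{2 \left(14 + 10648 + 30 \cdot 484 + 4950\right)} + 21\right)^{2} = \left(\frac{1}{2 \left(14 + 10648 + 14520 + 4950\right)} + 21\right)^{2} = \left(\frac{1}{2 \cdot 30132} + 21\right)^{2} = \left(\frac{1}{2} \cdot \frac{1}{30132} + 21\right)^{2} = \left(\frac{1}{60264} + 21\right)^{2} = \left(\frac{1265545}{60264}\right)^{2} = \frac{1601604147025}{3631749696}$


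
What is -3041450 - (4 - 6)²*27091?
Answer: -3149814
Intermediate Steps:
-3041450 - (4 - 6)²*27091 = -3041450 - (-2)²*27091 = -3041450 - 4*27091 = -3041450 - 1*108364 = -3041450 - 108364 = -3149814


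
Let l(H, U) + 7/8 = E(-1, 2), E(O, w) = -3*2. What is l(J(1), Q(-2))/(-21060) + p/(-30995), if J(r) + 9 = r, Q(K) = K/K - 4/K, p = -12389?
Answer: 417800689/1044407520 ≈ 0.40004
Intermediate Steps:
Q(K) = 1 - 4/K
J(r) = -9 + r
E(O, w) = -6
l(H, U) = -55/8 (l(H, U) = -7/8 - 6 = -55/8)
l(J(1), Q(-2))/(-21060) + p/(-30995) = -55/8/(-21060) - 12389/(-30995) = -55/8*(-1/21060) - 12389*(-1/30995) = 11/33696 + 12389/30995 = 417800689/1044407520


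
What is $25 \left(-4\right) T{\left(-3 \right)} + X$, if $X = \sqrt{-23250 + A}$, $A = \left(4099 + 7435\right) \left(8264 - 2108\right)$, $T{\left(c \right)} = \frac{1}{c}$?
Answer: $\frac{100}{3} + \sqrt{70980054} \approx 8458.3$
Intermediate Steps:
$A = 71003304$ ($A = 11534 \cdot 6156 = 71003304$)
$X = \sqrt{70980054}$ ($X = \sqrt{-23250 + 71003304} = \sqrt{70980054} \approx 8425.0$)
$25 \left(-4\right) T{\left(-3 \right)} + X = \frac{25 \left(-4\right)}{-3} + \sqrt{70980054} = \left(-100\right) \left(- \frac{1}{3}\right) + \sqrt{70980054} = \frac{100}{3} + \sqrt{70980054}$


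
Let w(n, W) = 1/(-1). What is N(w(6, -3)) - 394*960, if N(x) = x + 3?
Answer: -378238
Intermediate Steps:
w(n, W) = -1
N(x) = 3 + x
N(w(6, -3)) - 394*960 = (3 - 1) - 394*960 = 2 - 378240 = -378238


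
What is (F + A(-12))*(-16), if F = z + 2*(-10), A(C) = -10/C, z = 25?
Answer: -280/3 ≈ -93.333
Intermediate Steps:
F = 5 (F = 25 + 2*(-10) = 25 - 20 = 5)
(F + A(-12))*(-16) = (5 - 10/(-12))*(-16) = (5 - 10*(-1/12))*(-16) = (5 + 5/6)*(-16) = (35/6)*(-16) = -280/3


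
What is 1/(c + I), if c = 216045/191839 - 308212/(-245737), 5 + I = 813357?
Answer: 47141940343/38343103679191769 ≈ 1.2295e-6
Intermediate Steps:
I = 813352 (I = -5 + 813357 = 813352)
c = 112217332033/47141940343 (c = 216045*(1/191839) - 308212*(-1/245737) = 216045/191839 + 308212/245737 = 112217332033/47141940343 ≈ 2.3804)
1/(c + I) = 1/(112217332033/47141940343 + 813352) = 1/(38343103679191769/47141940343) = 47141940343/38343103679191769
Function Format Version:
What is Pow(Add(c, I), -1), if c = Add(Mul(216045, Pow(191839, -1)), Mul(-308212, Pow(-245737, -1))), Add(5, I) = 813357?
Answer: Rational(47141940343, 38343103679191769) ≈ 1.2295e-6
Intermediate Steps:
I = 813352 (I = Add(-5, 813357) = 813352)
c = Rational(112217332033, 47141940343) (c = Add(Mul(216045, Rational(1, 191839)), Mul(-308212, Rational(-1, 245737))) = Add(Rational(216045, 191839), Rational(308212, 245737)) = Rational(112217332033, 47141940343) ≈ 2.3804)
Pow(Add(c, I), -1) = Pow(Add(Rational(112217332033, 47141940343), 813352), -1) = Pow(Rational(38343103679191769, 47141940343), -1) = Rational(47141940343, 38343103679191769)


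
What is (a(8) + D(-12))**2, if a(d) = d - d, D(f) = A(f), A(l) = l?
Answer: 144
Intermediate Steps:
D(f) = f
a(d) = 0
(a(8) + D(-12))**2 = (0 - 12)**2 = (-12)**2 = 144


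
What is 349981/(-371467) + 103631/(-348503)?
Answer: -160464925120/129457363901 ≈ -1.2395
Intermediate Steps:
349981/(-371467) + 103631/(-348503) = 349981*(-1/371467) + 103631*(-1/348503) = -349981/371467 - 103631/348503 = -160464925120/129457363901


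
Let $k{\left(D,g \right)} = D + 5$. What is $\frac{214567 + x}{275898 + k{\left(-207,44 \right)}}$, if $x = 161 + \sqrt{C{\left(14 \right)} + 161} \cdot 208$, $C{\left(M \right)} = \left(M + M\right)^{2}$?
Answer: $\frac{26841}{34462} + \frac{39 \sqrt{105}}{17231} \approx 0.80205$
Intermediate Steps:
$C{\left(M \right)} = 4 M^{2}$ ($C{\left(M \right)} = \left(2 M\right)^{2} = 4 M^{2}$)
$k{\left(D,g \right)} = 5 + D$
$x = 161 + 624 \sqrt{105}$ ($x = 161 + \sqrt{4 \cdot 14^{2} + 161} \cdot 208 = 161 + \sqrt{4 \cdot 196 + 161} \cdot 208 = 161 + \sqrt{784 + 161} \cdot 208 = 161 + \sqrt{945} \cdot 208 = 161 + 3 \sqrt{105} \cdot 208 = 161 + 624 \sqrt{105} \approx 6555.1$)
$\frac{214567 + x}{275898 + k{\left(-207,44 \right)}} = \frac{214567 + \left(161 + 624 \sqrt{105}\right)}{275898 + \left(5 - 207\right)} = \frac{214728 + 624 \sqrt{105}}{275898 - 202} = \frac{214728 + 624 \sqrt{105}}{275696} = \left(214728 + 624 \sqrt{105}\right) \frac{1}{275696} = \frac{26841}{34462} + \frac{39 \sqrt{105}}{17231}$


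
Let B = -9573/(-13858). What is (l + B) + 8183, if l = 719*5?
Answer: 163229097/13858 ≈ 11779.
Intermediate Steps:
B = 9573/13858 (B = -9573*(-1/13858) = 9573/13858 ≈ 0.69079)
l = 3595
(l + B) + 8183 = (3595 + 9573/13858) + 8183 = 49829083/13858 + 8183 = 163229097/13858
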